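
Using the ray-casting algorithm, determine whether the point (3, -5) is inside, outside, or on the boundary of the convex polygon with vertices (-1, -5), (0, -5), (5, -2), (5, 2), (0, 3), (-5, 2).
The point (3, -5) lies strictly outside the polygon

Cast a horizontal ray to the right from the query point and count how many polygon edges it crosses (each edge strictly once or zero times, handled with the usual half-open convention). 
Parity of crossings → even ⇒ outside.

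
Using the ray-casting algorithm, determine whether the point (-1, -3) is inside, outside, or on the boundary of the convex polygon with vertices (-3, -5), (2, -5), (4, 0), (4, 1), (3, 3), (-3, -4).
The point (-1, -3) lies strictly inside the polygon

Cast a horizontal ray to the right from the query point and count how many polygon edges it crosses (each edge strictly once or zero times, handled with the usual half-open convention). 
Parity of crossings → odd ⇒ inside.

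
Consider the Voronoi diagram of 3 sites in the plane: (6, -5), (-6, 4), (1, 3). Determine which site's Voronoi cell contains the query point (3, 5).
Nearest site = (1, 3)

The Voronoi cell of site s contains exactly those query points closer to s than to any other site. Compute squared distances from q = (3, 5) to each site:
  (1 − 3)² + (3 − 5)² = 8
  (-6 − 3)² + (4 − 5)² = 82
  (6 − 3)² + (-5 − 5)² = 109
Minimum is attained by (1, 3), so q lies in its Voronoi cell.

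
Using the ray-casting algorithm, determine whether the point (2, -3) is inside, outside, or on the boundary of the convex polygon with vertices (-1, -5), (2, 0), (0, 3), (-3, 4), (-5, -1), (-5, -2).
The point (2, -3) lies strictly outside the polygon

Cast a horizontal ray to the right from the query point and count how many polygon edges it crosses (each edge strictly once or zero times, handled with the usual half-open convention). 
Parity of crossings → even ⇒ outside.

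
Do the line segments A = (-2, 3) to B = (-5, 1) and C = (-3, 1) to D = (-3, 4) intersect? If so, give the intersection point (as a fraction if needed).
Yes; intersection at (-3, 7/3) (t = 1/3 on AB, s = 4/9 on CD)

Parametrize AB as A + t(B − A) = (-2 + -3 t, 3 + -2 t) and CD as C + s(D − C) = (-3 + 0 s, 1 + 3 s). Solve the linear system for (t, s). Determinant = 9 ≠ 0, so a unique intersection of the containing lines exists. Solution: t = 1/3, s = 4/9 — both in [0, 1], so the segments cross. Intersection point: (-3, 7/3).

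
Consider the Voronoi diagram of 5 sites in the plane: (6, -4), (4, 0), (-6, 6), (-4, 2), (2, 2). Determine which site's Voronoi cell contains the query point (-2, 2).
Nearest site = (-4, 2)

The Voronoi cell of site s contains exactly those query points closer to s than to any other site. Compute squared distances from q = (-2, 2) to each site:
  (-4 − -2)² + (2 − 2)² = 4
  (2 − -2)² + (2 − 2)² = 16
  (-6 − -2)² + (6 − 2)² = 32
  (4 − -2)² + (0 − 2)² = 40
  (6 − -2)² + (-4 − 2)² = 100
Minimum is attained by (-4, 2), so q lies in its Voronoi cell.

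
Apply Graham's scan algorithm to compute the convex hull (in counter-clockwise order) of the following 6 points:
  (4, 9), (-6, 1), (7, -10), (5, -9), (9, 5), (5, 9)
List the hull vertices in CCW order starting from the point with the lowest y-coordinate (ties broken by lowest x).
Hull (CCW) = [(7, -10), (9, 5), (5, 9), (4, 9), (-6, 1), (5, -9)]

Graham scan procedure:
  1. Find the pivot p₀ = point with lowest y (tie → lowest x): (7, -10).
  2. Sort the remaining points by polar angle around p₀.
  3. Walk through sorted points, maintaining a stack; pop the top while the last three entries make a non-left turn (cross product ≤ 0).
  4. Final stack is the convex hull in CCW order: (7, -10), (9, 5), (5, 9), (4, 9), (-6, 1), (5, -9).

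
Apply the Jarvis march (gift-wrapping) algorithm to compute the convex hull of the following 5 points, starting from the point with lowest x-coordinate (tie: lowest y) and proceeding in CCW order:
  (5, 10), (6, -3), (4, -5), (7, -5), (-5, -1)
Hull (CCW) = [(-5, -1), (4, -5), (7, -5), (5, 10)]

Jarvis march: at each step, from the current hull vertex p, select the next vertex q as the point such that every other point lies strictly to the left of (or on) the directed line p → q. (Equivalently: for every other point r, the cross product (q − p) × (r − p) ≥ 0.)
Starting point (lowest x, tie lowest y): (-5, -1). Wrap until returning to start. Resulting hull: (-5, -1), (4, -5), (7, -5), (5, 10).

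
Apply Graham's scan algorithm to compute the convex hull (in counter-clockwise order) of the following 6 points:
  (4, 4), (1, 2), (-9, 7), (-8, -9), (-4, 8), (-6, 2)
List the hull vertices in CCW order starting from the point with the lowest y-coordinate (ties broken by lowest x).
Hull (CCW) = [(-8, -9), (4, 4), (-4, 8), (-9, 7)]

Graham scan procedure:
  1. Find the pivot p₀ = point with lowest y (tie → lowest x): (-8, -9).
  2. Sort the remaining points by polar angle around p₀.
  3. Walk through sorted points, maintaining a stack; pop the top while the last three entries make a non-left turn (cross product ≤ 0).
  4. Final stack is the convex hull in CCW order: (-8, -9), (4, 4), (-4, 8), (-9, 7).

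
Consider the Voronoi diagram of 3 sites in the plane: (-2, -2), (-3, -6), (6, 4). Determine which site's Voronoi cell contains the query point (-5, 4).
Nearest site = (-2, -2)

The Voronoi cell of site s contains exactly those query points closer to s than to any other site. Compute squared distances from q = (-5, 4) to each site:
  (-2 − -5)² + (-2 − 4)² = 45
  (-3 − -5)² + (-6 − 4)² = 104
  (6 − -5)² + (4 − 4)² = 121
Minimum is attained by (-2, -2), so q lies in its Voronoi cell.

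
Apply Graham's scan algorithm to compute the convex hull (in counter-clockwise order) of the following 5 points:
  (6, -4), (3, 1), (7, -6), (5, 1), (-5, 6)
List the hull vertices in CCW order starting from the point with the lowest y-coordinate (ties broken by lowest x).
Hull (CCW) = [(7, -6), (5, 1), (-5, 6)]

Graham scan procedure:
  1. Find the pivot p₀ = point with lowest y (tie → lowest x): (7, -6).
  2. Sort the remaining points by polar angle around p₀.
  3. Walk through sorted points, maintaining a stack; pop the top while the last three entries make a non-left turn (cross product ≤ 0).
  4. Final stack is the convex hull in CCW order: (7, -6), (5, 1), (-5, 6).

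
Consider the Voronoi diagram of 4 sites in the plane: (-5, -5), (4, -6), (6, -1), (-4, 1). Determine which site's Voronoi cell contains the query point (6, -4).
Nearest site = (4, -6)

The Voronoi cell of site s contains exactly those query points closer to s than to any other site. Compute squared distances from q = (6, -4) to each site:
  (4 − 6)² + (-6 − -4)² = 8
  (6 − 6)² + (-1 − -4)² = 9
  (-5 − 6)² + (-5 − -4)² = 122
  (-4 − 6)² + (1 − -4)² = 125
Minimum is attained by (4, -6), so q lies in its Voronoi cell.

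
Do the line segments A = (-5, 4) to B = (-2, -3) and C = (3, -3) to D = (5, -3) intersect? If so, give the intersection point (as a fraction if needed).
No (intersection of containing lines falls outside at least one segment)

Parametrize and solve: t = 1, s = -5/2. At least one of these is outside [0, 1], so the segments do not intersect.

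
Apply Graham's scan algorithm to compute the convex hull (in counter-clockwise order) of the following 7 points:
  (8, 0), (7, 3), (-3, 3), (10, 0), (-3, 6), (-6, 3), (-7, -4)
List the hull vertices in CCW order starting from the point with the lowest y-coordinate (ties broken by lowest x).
Hull (CCW) = [(-7, -4), (10, 0), (7, 3), (-3, 6), (-6, 3)]

Graham scan procedure:
  1. Find the pivot p₀ = point with lowest y (tie → lowest x): (-7, -4).
  2. Sort the remaining points by polar angle around p₀.
  3. Walk through sorted points, maintaining a stack; pop the top while the last three entries make a non-left turn (cross product ≤ 0).
  4. Final stack is the convex hull in CCW order: (-7, -4), (10, 0), (7, 3), (-3, 6), (-6, 3).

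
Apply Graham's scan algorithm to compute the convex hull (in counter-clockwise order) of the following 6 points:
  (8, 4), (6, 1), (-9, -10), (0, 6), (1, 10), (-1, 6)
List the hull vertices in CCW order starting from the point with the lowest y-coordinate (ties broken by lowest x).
Hull (CCW) = [(-9, -10), (6, 1), (8, 4), (1, 10)]

Graham scan procedure:
  1. Find the pivot p₀ = point with lowest y (tie → lowest x): (-9, -10).
  2. Sort the remaining points by polar angle around p₀.
  3. Walk through sorted points, maintaining a stack; pop the top while the last three entries make a non-left turn (cross product ≤ 0).
  4. Final stack is the convex hull in CCW order: (-9, -10), (6, 1), (8, 4), (1, 10).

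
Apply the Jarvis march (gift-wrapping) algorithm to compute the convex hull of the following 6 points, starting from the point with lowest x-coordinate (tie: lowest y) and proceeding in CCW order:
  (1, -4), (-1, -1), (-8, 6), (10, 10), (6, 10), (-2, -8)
Hull (CCW) = [(-8, 6), (-2, -8), (1, -4), (10, 10), (6, 10)]

Jarvis march: at each step, from the current hull vertex p, select the next vertex q as the point such that every other point lies strictly to the left of (or on) the directed line p → q. (Equivalently: for every other point r, the cross product (q − p) × (r − p) ≥ 0.)
Starting point (lowest x, tie lowest y): (-8, 6). Wrap until returning to start. Resulting hull: (-8, 6), (-2, -8), (1, -4), (10, 10), (6, 10).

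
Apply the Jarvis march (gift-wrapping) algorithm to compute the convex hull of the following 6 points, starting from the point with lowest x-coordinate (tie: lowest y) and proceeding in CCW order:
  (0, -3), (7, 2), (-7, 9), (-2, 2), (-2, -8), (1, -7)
Hull (CCW) = [(-7, 9), (-2, -8), (1, -7), (7, 2)]

Jarvis march: at each step, from the current hull vertex p, select the next vertex q as the point such that every other point lies strictly to the left of (or on) the directed line p → q. (Equivalently: for every other point r, the cross product (q − p) × (r − p) ≥ 0.)
Starting point (lowest x, tie lowest y): (-7, 9). Wrap until returning to start. Resulting hull: (-7, 9), (-2, -8), (1, -7), (7, 2).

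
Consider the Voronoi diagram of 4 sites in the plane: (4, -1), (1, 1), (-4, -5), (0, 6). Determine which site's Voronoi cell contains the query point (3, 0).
Nearest site = (4, -1)

The Voronoi cell of site s contains exactly those query points closer to s than to any other site. Compute squared distances from q = (3, 0) to each site:
  (4 − 3)² + (-1 − 0)² = 2
  (1 − 3)² + (1 − 0)² = 5
  (0 − 3)² + (6 − 0)² = 45
  (-4 − 3)² + (-5 − 0)² = 74
Minimum is attained by (4, -1), so q lies in its Voronoi cell.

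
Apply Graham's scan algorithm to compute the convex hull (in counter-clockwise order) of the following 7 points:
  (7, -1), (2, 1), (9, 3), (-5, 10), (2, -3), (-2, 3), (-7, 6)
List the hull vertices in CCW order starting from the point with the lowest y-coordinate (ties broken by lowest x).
Hull (CCW) = [(2, -3), (7, -1), (9, 3), (-5, 10), (-7, 6)]

Graham scan procedure:
  1. Find the pivot p₀ = point with lowest y (tie → lowest x): (2, -3).
  2. Sort the remaining points by polar angle around p₀.
  3. Walk through sorted points, maintaining a stack; pop the top while the last three entries make a non-left turn (cross product ≤ 0).
  4. Final stack is the convex hull in CCW order: (2, -3), (7, -1), (9, 3), (-5, 10), (-7, 6).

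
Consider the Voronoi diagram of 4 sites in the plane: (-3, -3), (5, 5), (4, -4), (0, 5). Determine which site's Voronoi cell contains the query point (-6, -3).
Nearest site = (-3, -3)

The Voronoi cell of site s contains exactly those query points closer to s than to any other site. Compute squared distances from q = (-6, -3) to each site:
  (-3 − -6)² + (-3 − -3)² = 9
  (0 − -6)² + (5 − -3)² = 100
  (4 − -6)² + (-4 − -3)² = 101
  (5 − -6)² + (5 − -3)² = 185
Minimum is attained by (-3, -3), so q lies in its Voronoi cell.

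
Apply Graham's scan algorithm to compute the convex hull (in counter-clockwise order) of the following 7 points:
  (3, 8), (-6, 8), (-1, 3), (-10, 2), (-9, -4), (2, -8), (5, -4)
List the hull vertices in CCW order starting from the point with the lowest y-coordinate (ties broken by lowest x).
Hull (CCW) = [(2, -8), (5, -4), (3, 8), (-6, 8), (-10, 2), (-9, -4)]

Graham scan procedure:
  1. Find the pivot p₀ = point with lowest y (tie → lowest x): (2, -8).
  2. Sort the remaining points by polar angle around p₀.
  3. Walk through sorted points, maintaining a stack; pop the top while the last three entries make a non-left turn (cross product ≤ 0).
  4. Final stack is the convex hull in CCW order: (2, -8), (5, -4), (3, 8), (-6, 8), (-10, 2), (-9, -4).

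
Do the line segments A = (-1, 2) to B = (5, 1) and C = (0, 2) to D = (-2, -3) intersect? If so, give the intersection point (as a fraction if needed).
Yes; intersection at (-1/16, 59/32) (t = 5/32 on AB, s = 1/32 on CD)

Parametrize AB as A + t(B − A) = (-1 + 6 t, 2 + -1 t) and CD as C + s(D − C) = (0 + -2 s, 2 + -5 s). Solve the linear system for (t, s). Determinant = 32 ≠ 0, so a unique intersection of the containing lines exists. Solution: t = 5/32, s = 1/32 — both in [0, 1], so the segments cross. Intersection point: (-1/16, 59/32).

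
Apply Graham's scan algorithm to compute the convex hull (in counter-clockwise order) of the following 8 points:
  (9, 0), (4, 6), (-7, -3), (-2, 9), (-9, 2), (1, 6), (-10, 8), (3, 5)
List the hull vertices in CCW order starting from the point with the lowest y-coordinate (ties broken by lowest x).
Hull (CCW) = [(-7, -3), (9, 0), (4, 6), (-2, 9), (-10, 8), (-9, 2)]

Graham scan procedure:
  1. Find the pivot p₀ = point with lowest y (tie → lowest x): (-7, -3).
  2. Sort the remaining points by polar angle around p₀.
  3. Walk through sorted points, maintaining a stack; pop the top while the last three entries make a non-left turn (cross product ≤ 0).
  4. Final stack is the convex hull in CCW order: (-7, -3), (9, 0), (4, 6), (-2, 9), (-10, 8), (-9, 2).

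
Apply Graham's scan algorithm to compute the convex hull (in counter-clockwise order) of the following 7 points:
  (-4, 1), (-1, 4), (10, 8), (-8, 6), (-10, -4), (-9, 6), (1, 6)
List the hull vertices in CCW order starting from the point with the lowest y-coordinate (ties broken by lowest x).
Hull (CCW) = [(-10, -4), (10, 8), (-9, 6)]

Graham scan procedure:
  1. Find the pivot p₀ = point with lowest y (tie → lowest x): (-10, -4).
  2. Sort the remaining points by polar angle around p₀.
  3. Walk through sorted points, maintaining a stack; pop the top while the last three entries make a non-left turn (cross product ≤ 0).
  4. Final stack is the convex hull in CCW order: (-10, -4), (10, 8), (-9, 6).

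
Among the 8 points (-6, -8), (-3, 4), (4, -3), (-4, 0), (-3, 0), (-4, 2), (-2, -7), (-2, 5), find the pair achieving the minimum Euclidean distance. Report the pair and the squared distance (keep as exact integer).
Pair = ((-4, 0), (-3, 0)); squared distance = 1

Compute all C(8, 2) = 28 pairwise squared distances (x_i − x_j)² + (y_i − y_j)². The minimum is 1, attained by the pair ((-4, 0), (-3, 0)).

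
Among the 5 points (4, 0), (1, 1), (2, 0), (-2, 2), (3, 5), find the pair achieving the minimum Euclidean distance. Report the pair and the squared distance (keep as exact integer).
Pair = ((1, 1), (2, 0)); squared distance = 2

Compute all C(5, 2) = 10 pairwise squared distances (x_i − x_j)² + (y_i − y_j)². The minimum is 2, attained by the pair ((1, 1), (2, 0)).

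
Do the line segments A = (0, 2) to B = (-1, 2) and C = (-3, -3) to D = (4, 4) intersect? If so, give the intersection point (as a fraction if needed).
No (intersection of containing lines falls outside at least one segment)

Parametrize and solve: t = -2, s = 5/7. At least one of these is outside [0, 1], so the segments do not intersect.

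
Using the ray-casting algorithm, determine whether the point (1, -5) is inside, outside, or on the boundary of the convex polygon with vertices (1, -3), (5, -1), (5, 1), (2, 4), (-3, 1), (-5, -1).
The point (1, -5) lies strictly outside the polygon

Cast a horizontal ray to the right from the query point and count how many polygon edges it crosses (each edge strictly once or zero times, handled with the usual half-open convention). 
Parity of crossings → even ⇒ outside.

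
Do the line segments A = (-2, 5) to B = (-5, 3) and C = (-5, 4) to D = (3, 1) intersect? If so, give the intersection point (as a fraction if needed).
Yes; intersection at (-101/25, 91/25) (t = 17/25 on AB, s = 3/25 on CD)

Parametrize AB as A + t(B − A) = (-2 + -3 t, 5 + -2 t) and CD as C + s(D − C) = (-5 + 8 s, 4 + -3 s). Solve the linear system for (t, s). Determinant = -25 ≠ 0, so a unique intersection of the containing lines exists. Solution: t = 17/25, s = 3/25 — both in [0, 1], so the segments cross. Intersection point: (-101/25, 91/25).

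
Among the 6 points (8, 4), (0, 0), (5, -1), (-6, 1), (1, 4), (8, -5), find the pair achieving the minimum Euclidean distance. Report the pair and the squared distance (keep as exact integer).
Pair = ((0, 0), (1, 4)); squared distance = 17

Compute all C(6, 2) = 15 pairwise squared distances (x_i − x_j)² + (y_i − y_j)². The minimum is 17, attained by the pair ((0, 0), (1, 4)).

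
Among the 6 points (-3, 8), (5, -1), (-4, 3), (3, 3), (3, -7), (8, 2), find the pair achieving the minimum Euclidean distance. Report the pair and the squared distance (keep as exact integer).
Pair = ((5, -1), (8, 2)); squared distance = 18

Compute all C(6, 2) = 15 pairwise squared distances (x_i − x_j)² + (y_i − y_j)². The minimum is 18, attained by the pair ((5, -1), (8, 2)).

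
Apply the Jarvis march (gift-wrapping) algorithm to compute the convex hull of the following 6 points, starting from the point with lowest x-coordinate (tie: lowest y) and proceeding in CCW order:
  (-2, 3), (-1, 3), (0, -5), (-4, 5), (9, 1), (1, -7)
Hull (CCW) = [(-4, 5), (0, -5), (1, -7), (9, 1)]

Jarvis march: at each step, from the current hull vertex p, select the next vertex q as the point such that every other point lies strictly to the left of (or on) the directed line p → q. (Equivalently: for every other point r, the cross product (q − p) × (r − p) ≥ 0.)
Starting point (lowest x, tie lowest y): (-4, 5). Wrap until returning to start. Resulting hull: (-4, 5), (0, -5), (1, -7), (9, 1).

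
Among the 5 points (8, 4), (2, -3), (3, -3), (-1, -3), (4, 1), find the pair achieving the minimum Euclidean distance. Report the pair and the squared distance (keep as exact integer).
Pair = ((2, -3), (3, -3)); squared distance = 1

Compute all C(5, 2) = 10 pairwise squared distances (x_i − x_j)² + (y_i − y_j)². The minimum is 1, attained by the pair ((2, -3), (3, -3)).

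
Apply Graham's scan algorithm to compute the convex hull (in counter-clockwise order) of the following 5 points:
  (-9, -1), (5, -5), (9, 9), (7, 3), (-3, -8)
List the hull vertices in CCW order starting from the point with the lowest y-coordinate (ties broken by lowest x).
Hull (CCW) = [(-3, -8), (5, -5), (9, 9), (-9, -1)]

Graham scan procedure:
  1. Find the pivot p₀ = point with lowest y (tie → lowest x): (-3, -8).
  2. Sort the remaining points by polar angle around p₀.
  3. Walk through sorted points, maintaining a stack; pop the top while the last three entries make a non-left turn (cross product ≤ 0).
  4. Final stack is the convex hull in CCW order: (-3, -8), (5, -5), (9, 9), (-9, -1).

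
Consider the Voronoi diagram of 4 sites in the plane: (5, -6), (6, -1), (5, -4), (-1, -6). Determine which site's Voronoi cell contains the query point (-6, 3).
Nearest site = (-1, -6)

The Voronoi cell of site s contains exactly those query points closer to s than to any other site. Compute squared distances from q = (-6, 3) to each site:
  (-1 − -6)² + (-6 − 3)² = 106
  (6 − -6)² + (-1 − 3)² = 160
  (5 − -6)² + (-4 − 3)² = 170
  (5 − -6)² + (-6 − 3)² = 202
Minimum is attained by (-1, -6), so q lies in its Voronoi cell.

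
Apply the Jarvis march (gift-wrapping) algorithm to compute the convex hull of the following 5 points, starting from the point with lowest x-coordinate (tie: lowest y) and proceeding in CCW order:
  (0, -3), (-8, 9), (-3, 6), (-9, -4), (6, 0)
Hull (CCW) = [(-9, -4), (0, -3), (6, 0), (-3, 6), (-8, 9)]

Jarvis march: at each step, from the current hull vertex p, select the next vertex q as the point such that every other point lies strictly to the left of (or on) the directed line p → q. (Equivalently: for every other point r, the cross product (q − p) × (r − p) ≥ 0.)
Starting point (lowest x, tie lowest y): (-9, -4). Wrap until returning to start. Resulting hull: (-9, -4), (0, -3), (6, 0), (-3, 6), (-8, 9).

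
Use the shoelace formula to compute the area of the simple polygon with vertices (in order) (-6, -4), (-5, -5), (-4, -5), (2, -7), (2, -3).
Area = 35/2

Shoelace formula: Area = (1/2) |Σ_i (x_i · y_{i+1} − x_{i+1} · y_i)| (indices mod n). Compute each cross term:
  (-6)(-5) − (-5)(-4) = 10
  (-5)(-5) − (-4)(-5) = 5
  (-4)(-7) − (2)(-5) = 38
  (2)(-3) − (2)(-7) = 8
  (2)(-4) − (-6)(-3) = -26
Sum = 35, so (signed) Area = 35/2 = 35/2, |Area| = 35/2.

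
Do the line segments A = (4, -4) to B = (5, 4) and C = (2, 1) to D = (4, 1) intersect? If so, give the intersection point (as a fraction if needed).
No (intersection of containing lines falls outside at least one segment)

Parametrize and solve: t = 5/8, s = 21/16. At least one of these is outside [0, 1], so the segments do not intersect.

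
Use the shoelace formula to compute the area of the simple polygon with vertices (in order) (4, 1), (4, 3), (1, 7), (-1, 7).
Area = 9

Shoelace formula: Area = (1/2) |Σ_i (x_i · y_{i+1} − x_{i+1} · y_i)| (indices mod n). Compute each cross term:
  (4)(3) − (4)(1) = 8
  (4)(7) − (1)(3) = 25
  (1)(7) − (-1)(7) = 14
  (-1)(1) − (4)(7) = -29
Sum = 18, so (signed) Area = 18/2 = 9, |Area| = 9.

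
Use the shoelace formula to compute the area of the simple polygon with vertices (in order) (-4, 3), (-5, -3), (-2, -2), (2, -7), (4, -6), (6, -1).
Area = 111/2

Shoelace formula: Area = (1/2) |Σ_i (x_i · y_{i+1} − x_{i+1} · y_i)| (indices mod n). Compute each cross term:
  (-4)(-3) − (-5)(3) = 27
  (-5)(-2) − (-2)(-3) = 4
  (-2)(-7) − (2)(-2) = 18
  (2)(-6) − (4)(-7) = 16
  (4)(-1) − (6)(-6) = 32
  (6)(3) − (-4)(-1) = 14
Sum = 111, so (signed) Area = 111/2 = 111/2, |Area| = 111/2.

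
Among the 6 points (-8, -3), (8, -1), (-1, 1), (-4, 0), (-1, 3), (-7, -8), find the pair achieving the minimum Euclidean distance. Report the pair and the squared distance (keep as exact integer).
Pair = ((-1, 1), (-1, 3)); squared distance = 4

Compute all C(6, 2) = 15 pairwise squared distances (x_i − x_j)² + (y_i − y_j)². The minimum is 4, attained by the pair ((-1, 1), (-1, 3)).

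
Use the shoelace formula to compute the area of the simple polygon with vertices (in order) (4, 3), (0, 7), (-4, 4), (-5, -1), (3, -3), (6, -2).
Area = 68

Shoelace formula: Area = (1/2) |Σ_i (x_i · y_{i+1} − x_{i+1} · y_i)| (indices mod n). Compute each cross term:
  (4)(7) − (0)(3) = 28
  (0)(4) − (-4)(7) = 28
  (-4)(-1) − (-5)(4) = 24
  (-5)(-3) − (3)(-1) = 18
  (3)(-2) − (6)(-3) = 12
  (6)(3) − (4)(-2) = 26
Sum = 136, so (signed) Area = 136/2 = 68, |Area| = 68.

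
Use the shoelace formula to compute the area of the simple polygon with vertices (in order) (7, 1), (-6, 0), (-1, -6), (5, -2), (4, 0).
Area = 43

Shoelace formula: Area = (1/2) |Σ_i (x_i · y_{i+1} − x_{i+1} · y_i)| (indices mod n). Compute each cross term:
  (7)(0) − (-6)(1) = 6
  (-6)(-6) − (-1)(0) = 36
  (-1)(-2) − (5)(-6) = 32
  (5)(0) − (4)(-2) = 8
  (4)(1) − (7)(0) = 4
Sum = 86, so (signed) Area = 86/2 = 43, |Area| = 43.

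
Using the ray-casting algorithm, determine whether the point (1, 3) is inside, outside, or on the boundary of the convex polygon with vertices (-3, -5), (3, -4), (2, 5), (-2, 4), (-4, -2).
The point (1, 3) lies strictly inside the polygon

Cast a horizontal ray to the right from the query point and count how many polygon edges it crosses (each edge strictly once or zero times, handled with the usual half-open convention). 
Parity of crossings → odd ⇒ inside.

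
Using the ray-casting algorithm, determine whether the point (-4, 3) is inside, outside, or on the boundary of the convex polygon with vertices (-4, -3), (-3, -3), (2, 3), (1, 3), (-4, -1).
The point (-4, 3) lies strictly outside the polygon

Cast a horizontal ray to the right from the query point and count how many polygon edges it crosses (each edge strictly once or zero times, handled with the usual half-open convention). 
Parity of crossings → even ⇒ outside.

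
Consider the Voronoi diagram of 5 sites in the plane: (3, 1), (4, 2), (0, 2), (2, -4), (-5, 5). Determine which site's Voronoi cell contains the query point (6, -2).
Nearest site = (3, 1)

The Voronoi cell of site s contains exactly those query points closer to s than to any other site. Compute squared distances from q = (6, -2) to each site:
  (3 − 6)² + (1 − -2)² = 18
  (2 − 6)² + (-4 − -2)² = 20
  (4 − 6)² + (2 − -2)² = 20
  (0 − 6)² + (2 − -2)² = 52
  (-5 − 6)² + (5 − -2)² = 170
Minimum is attained by (3, 1), so q lies in its Voronoi cell.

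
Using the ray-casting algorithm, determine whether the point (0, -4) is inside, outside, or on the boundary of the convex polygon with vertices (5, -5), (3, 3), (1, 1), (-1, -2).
The point (0, -4) lies strictly outside the polygon

Cast a horizontal ray to the right from the query point and count how many polygon edges it crosses (each edge strictly once or zero times, handled with the usual half-open convention). 
Parity of crossings → even ⇒ outside.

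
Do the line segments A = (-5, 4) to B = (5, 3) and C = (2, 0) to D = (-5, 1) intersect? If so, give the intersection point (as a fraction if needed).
No (intersection of containing lines falls outside at least one segment)

Parametrize and solve: t = -7, s = 11. At least one of these is outside [0, 1], so the segments do not intersect.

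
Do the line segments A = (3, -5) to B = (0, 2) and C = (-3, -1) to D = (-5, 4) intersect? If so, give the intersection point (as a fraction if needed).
No (intersection of containing lines falls outside at least one segment)

Parametrize and solve: t = 22, s = 30. At least one of these is outside [0, 1], so the segments do not intersect.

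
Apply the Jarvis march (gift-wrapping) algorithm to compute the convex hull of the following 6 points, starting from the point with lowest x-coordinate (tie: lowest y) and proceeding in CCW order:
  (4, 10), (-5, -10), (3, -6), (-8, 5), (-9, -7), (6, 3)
Hull (CCW) = [(-9, -7), (-5, -10), (3, -6), (6, 3), (4, 10), (-8, 5)]

Jarvis march: at each step, from the current hull vertex p, select the next vertex q as the point such that every other point lies strictly to the left of (or on) the directed line p → q. (Equivalently: for every other point r, the cross product (q − p) × (r − p) ≥ 0.)
Starting point (lowest x, tie lowest y): (-9, -7). Wrap until returning to start. Resulting hull: (-9, -7), (-5, -10), (3, -6), (6, 3), (4, 10), (-8, 5).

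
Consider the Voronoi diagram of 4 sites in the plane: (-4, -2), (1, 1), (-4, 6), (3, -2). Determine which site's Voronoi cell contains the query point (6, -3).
Nearest site = (3, -2)

The Voronoi cell of site s contains exactly those query points closer to s than to any other site. Compute squared distances from q = (6, -3) to each site:
  (3 − 6)² + (-2 − -3)² = 10
  (1 − 6)² + (1 − -3)² = 41
  (-4 − 6)² + (-2 − -3)² = 101
  (-4 − 6)² + (6 − -3)² = 181
Minimum is attained by (3, -2), so q lies in its Voronoi cell.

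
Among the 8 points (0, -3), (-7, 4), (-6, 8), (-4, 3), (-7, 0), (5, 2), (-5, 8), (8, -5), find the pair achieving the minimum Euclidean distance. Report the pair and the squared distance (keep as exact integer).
Pair = ((-6, 8), (-5, 8)); squared distance = 1

Compute all C(8, 2) = 28 pairwise squared distances (x_i − x_j)² + (y_i − y_j)². The minimum is 1, attained by the pair ((-6, 8), (-5, 8)).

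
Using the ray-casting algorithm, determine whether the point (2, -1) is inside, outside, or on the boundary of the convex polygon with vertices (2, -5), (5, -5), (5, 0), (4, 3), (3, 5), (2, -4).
The point (2, -1) lies strictly outside the polygon

Cast a horizontal ray to the right from the query point and count how many polygon edges it crosses (each edge strictly once or zero times, handled with the usual half-open convention). 
Parity of crossings → even ⇒ outside.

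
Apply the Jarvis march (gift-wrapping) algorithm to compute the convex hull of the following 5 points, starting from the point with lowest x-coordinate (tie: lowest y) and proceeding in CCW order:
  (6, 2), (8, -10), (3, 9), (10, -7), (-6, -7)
Hull (CCW) = [(-6, -7), (8, -10), (10, -7), (3, 9)]

Jarvis march: at each step, from the current hull vertex p, select the next vertex q as the point such that every other point lies strictly to the left of (or on) the directed line p → q. (Equivalently: for every other point r, the cross product (q − p) × (r − p) ≥ 0.)
Starting point (lowest x, tie lowest y): (-6, -7). Wrap until returning to start. Resulting hull: (-6, -7), (8, -10), (10, -7), (3, 9).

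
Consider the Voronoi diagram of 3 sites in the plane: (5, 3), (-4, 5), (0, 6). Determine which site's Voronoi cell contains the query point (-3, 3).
Nearest site = (-4, 5)

The Voronoi cell of site s contains exactly those query points closer to s than to any other site. Compute squared distances from q = (-3, 3) to each site:
  (-4 − -3)² + (5 − 3)² = 5
  (0 − -3)² + (6 − 3)² = 18
  (5 − -3)² + (3 − 3)² = 64
Minimum is attained by (-4, 5), so q lies in its Voronoi cell.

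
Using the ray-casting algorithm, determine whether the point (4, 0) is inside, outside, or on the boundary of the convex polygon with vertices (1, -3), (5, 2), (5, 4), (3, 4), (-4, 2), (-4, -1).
The point (4, 0) lies strictly outside the polygon

Cast a horizontal ray to the right from the query point and count how many polygon edges it crosses (each edge strictly once or zero times, handled with the usual half-open convention). 
Parity of crossings → even ⇒ outside.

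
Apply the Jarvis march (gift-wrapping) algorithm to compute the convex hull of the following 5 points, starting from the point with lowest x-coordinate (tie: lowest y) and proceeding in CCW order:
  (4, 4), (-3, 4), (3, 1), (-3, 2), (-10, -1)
Hull (CCW) = [(-10, -1), (3, 1), (4, 4), (-3, 4)]

Jarvis march: at each step, from the current hull vertex p, select the next vertex q as the point such that every other point lies strictly to the left of (or on) the directed line p → q. (Equivalently: for every other point r, the cross product (q − p) × (r − p) ≥ 0.)
Starting point (lowest x, tie lowest y): (-10, -1). Wrap until returning to start. Resulting hull: (-10, -1), (3, 1), (4, 4), (-3, 4).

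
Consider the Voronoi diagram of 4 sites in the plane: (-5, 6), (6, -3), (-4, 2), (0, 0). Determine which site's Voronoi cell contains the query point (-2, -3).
Nearest site = (0, 0)

The Voronoi cell of site s contains exactly those query points closer to s than to any other site. Compute squared distances from q = (-2, -3) to each site:
  (0 − -2)² + (0 − -3)² = 13
  (-4 − -2)² + (2 − -3)² = 29
  (6 − -2)² + (-3 − -3)² = 64
  (-5 − -2)² + (6 − -3)² = 90
Minimum is attained by (0, 0), so q lies in its Voronoi cell.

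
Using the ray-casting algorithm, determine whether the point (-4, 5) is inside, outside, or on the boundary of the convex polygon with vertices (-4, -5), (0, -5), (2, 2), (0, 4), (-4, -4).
The point (-4, 5) lies strictly outside the polygon

Cast a horizontal ray to the right from the query point and count how many polygon edges it crosses (each edge strictly once or zero times, handled with the usual half-open convention). 
Parity of crossings → even ⇒ outside.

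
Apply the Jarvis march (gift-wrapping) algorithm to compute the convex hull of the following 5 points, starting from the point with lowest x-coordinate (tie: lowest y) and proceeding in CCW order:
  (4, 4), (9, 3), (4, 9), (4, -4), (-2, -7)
Hull (CCW) = [(-2, -7), (4, -4), (9, 3), (4, 9)]

Jarvis march: at each step, from the current hull vertex p, select the next vertex q as the point such that every other point lies strictly to the left of (or on) the directed line p → q. (Equivalently: for every other point r, the cross product (q − p) × (r − p) ≥ 0.)
Starting point (lowest x, tie lowest y): (-2, -7). Wrap until returning to start. Resulting hull: (-2, -7), (4, -4), (9, 3), (4, 9).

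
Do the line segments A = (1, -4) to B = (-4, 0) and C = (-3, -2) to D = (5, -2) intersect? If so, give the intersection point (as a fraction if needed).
Yes; intersection at (-3/2, -2) (t = 1/2 on AB, s = 3/16 on CD)

Parametrize AB as A + t(B − A) = (1 + -5 t, -4 + 4 t) and CD as C + s(D − C) = (-3 + 8 s, -2 + 0 s). Solve the linear system for (t, s). Determinant = 32 ≠ 0, so a unique intersection of the containing lines exists. Solution: t = 1/2, s = 3/16 — both in [0, 1], so the segments cross. Intersection point: (-3/2, -2).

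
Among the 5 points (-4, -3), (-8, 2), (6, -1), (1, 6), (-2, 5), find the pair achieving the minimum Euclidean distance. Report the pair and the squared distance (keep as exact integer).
Pair = ((1, 6), (-2, 5)); squared distance = 10

Compute all C(5, 2) = 10 pairwise squared distances (x_i − x_j)² + (y_i − y_j)². The minimum is 10, attained by the pair ((1, 6), (-2, 5)).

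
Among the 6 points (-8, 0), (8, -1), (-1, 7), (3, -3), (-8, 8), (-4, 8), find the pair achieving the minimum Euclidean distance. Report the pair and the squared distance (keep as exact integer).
Pair = ((-1, 7), (-4, 8)); squared distance = 10

Compute all C(6, 2) = 15 pairwise squared distances (x_i − x_j)² + (y_i − y_j)². The minimum is 10, attained by the pair ((-1, 7), (-4, 8)).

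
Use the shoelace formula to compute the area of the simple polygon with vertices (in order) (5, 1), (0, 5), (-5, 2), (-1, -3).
Area = 81/2

Shoelace formula: Area = (1/2) |Σ_i (x_i · y_{i+1} − x_{i+1} · y_i)| (indices mod n). Compute each cross term:
  (5)(5) − (0)(1) = 25
  (0)(2) − (-5)(5) = 25
  (-5)(-3) − (-1)(2) = 17
  (-1)(1) − (5)(-3) = 14
Sum = 81, so (signed) Area = 81/2 = 81/2, |Area| = 81/2.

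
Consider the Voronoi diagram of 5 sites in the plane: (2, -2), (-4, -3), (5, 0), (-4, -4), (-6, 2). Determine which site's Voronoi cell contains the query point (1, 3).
Nearest site = (5, 0)

The Voronoi cell of site s contains exactly those query points closer to s than to any other site. Compute squared distances from q = (1, 3) to each site:
  (5 − 1)² + (0 − 3)² = 25
  (2 − 1)² + (-2 − 3)² = 26
  (-6 − 1)² + (2 − 3)² = 50
  (-4 − 1)² + (-3 − 3)² = 61
  (-4 − 1)² + (-4 − 3)² = 74
Minimum is attained by (5, 0), so q lies in its Voronoi cell.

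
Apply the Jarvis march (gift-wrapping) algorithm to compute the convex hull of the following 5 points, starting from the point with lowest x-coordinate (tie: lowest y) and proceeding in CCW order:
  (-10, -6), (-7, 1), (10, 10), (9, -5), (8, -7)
Hull (CCW) = [(-10, -6), (8, -7), (9, -5), (10, 10), (-7, 1)]

Jarvis march: at each step, from the current hull vertex p, select the next vertex q as the point such that every other point lies strictly to the left of (or on) the directed line p → q. (Equivalently: for every other point r, the cross product (q − p) × (r − p) ≥ 0.)
Starting point (lowest x, tie lowest y): (-10, -6). Wrap until returning to start. Resulting hull: (-10, -6), (8, -7), (9, -5), (10, 10), (-7, 1).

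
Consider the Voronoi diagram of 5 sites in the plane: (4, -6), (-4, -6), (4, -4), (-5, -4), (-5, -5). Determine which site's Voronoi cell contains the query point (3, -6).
Nearest site = (4, -6)

The Voronoi cell of site s contains exactly those query points closer to s than to any other site. Compute squared distances from q = (3, -6) to each site:
  (4 − 3)² + (-6 − -6)² = 1
  (4 − 3)² + (-4 − -6)² = 5
  (-4 − 3)² + (-6 − -6)² = 49
  (-5 − 3)² + (-5 − -6)² = 65
  (-5 − 3)² + (-4 − -6)² = 68
Minimum is attained by (4, -6), so q lies in its Voronoi cell.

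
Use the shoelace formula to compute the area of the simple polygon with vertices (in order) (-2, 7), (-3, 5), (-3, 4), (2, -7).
Area = 27/2

Shoelace formula: Area = (1/2) |Σ_i (x_i · y_{i+1} − x_{i+1} · y_i)| (indices mod n). Compute each cross term:
  (-2)(5) − (-3)(7) = 11
  (-3)(4) − (-3)(5) = 3
  (-3)(-7) − (2)(4) = 13
  (2)(7) − (-2)(-7) = 0
Sum = 27, so (signed) Area = 27/2 = 27/2, |Area| = 27/2.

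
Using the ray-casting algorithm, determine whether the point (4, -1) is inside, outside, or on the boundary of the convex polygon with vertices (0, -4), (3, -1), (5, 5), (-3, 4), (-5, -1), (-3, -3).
The point (4, -1) lies strictly outside the polygon

Cast a horizontal ray to the right from the query point and count how many polygon edges it crosses (each edge strictly once or zero times, handled with the usual half-open convention). 
Parity of crossings → even ⇒ outside.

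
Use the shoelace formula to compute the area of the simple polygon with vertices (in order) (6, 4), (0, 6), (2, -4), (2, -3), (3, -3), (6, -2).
Area = 77/2

Shoelace formula: Area = (1/2) |Σ_i (x_i · y_{i+1} − x_{i+1} · y_i)| (indices mod n). Compute each cross term:
  (6)(6) − (0)(4) = 36
  (0)(-4) − (2)(6) = -12
  (2)(-3) − (2)(-4) = 2
  (2)(-3) − (3)(-3) = 3
  (3)(-2) − (6)(-3) = 12
  (6)(4) − (6)(-2) = 36
Sum = 77, so (signed) Area = 77/2 = 77/2, |Area| = 77/2.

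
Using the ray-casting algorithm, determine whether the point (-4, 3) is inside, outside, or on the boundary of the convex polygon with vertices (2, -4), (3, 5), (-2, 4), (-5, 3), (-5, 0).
The point (-4, 3) lies strictly inside the polygon

Cast a horizontal ray to the right from the query point and count how many polygon edges it crosses (each edge strictly once or zero times, handled with the usual half-open convention). 
Parity of crossings → odd ⇒ inside.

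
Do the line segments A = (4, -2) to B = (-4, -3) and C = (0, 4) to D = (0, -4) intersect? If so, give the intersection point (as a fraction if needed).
Yes; intersection at (0, -5/2) (t = 1/2 on AB, s = 13/16 on CD)

Parametrize AB as A + t(B − A) = (4 + -8 t, -2 + -1 t) and CD as C + s(D − C) = (0 + 0 s, 4 + -8 s). Solve the linear system for (t, s). Determinant = -64 ≠ 0, so a unique intersection of the containing lines exists. Solution: t = 1/2, s = 13/16 — both in [0, 1], so the segments cross. Intersection point: (0, -5/2).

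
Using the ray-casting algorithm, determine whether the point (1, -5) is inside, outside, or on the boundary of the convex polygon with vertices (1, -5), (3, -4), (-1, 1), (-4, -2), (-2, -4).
The point (1, -5) lies on the polygon boundary

Boundary check: the query satisfies the collinearity and bounding-box conditions for some polygon edge, so it lies exactly on the boundary.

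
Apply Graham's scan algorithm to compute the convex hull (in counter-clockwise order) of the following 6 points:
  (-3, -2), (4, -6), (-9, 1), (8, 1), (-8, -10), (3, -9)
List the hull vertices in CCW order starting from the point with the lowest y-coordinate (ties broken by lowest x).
Hull (CCW) = [(-8, -10), (3, -9), (8, 1), (-9, 1)]

Graham scan procedure:
  1. Find the pivot p₀ = point with lowest y (tie → lowest x): (-8, -10).
  2. Sort the remaining points by polar angle around p₀.
  3. Walk through sorted points, maintaining a stack; pop the top while the last three entries make a non-left turn (cross product ≤ 0).
  4. Final stack is the convex hull in CCW order: (-8, -10), (3, -9), (8, 1), (-9, 1).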